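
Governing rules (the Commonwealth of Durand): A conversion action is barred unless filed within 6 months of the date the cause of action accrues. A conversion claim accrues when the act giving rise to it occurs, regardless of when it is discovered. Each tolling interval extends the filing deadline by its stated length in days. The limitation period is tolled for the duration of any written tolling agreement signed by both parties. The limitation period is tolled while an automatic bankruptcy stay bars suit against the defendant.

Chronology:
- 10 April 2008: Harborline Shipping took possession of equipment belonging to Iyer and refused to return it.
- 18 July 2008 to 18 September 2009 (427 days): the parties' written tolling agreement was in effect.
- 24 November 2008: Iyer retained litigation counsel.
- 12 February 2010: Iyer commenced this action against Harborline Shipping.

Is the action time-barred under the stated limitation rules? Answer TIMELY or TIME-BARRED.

TIME-BARRED

The limitation period began to run on 10 April 2008.
The untolled deadline — 6 months after 10 April 2008 — is 10 October 2008.
Because the written tolling agreement ran from 18 July 2008 to 18 September 2009, the deadline is extended by 427 days to 11 December 2009.
The other events in the timeline have no effect on the limitation period under the stated rules.
Filing on 12 February 2010 missed the 11 December 2009 deadline — the action is time-barred.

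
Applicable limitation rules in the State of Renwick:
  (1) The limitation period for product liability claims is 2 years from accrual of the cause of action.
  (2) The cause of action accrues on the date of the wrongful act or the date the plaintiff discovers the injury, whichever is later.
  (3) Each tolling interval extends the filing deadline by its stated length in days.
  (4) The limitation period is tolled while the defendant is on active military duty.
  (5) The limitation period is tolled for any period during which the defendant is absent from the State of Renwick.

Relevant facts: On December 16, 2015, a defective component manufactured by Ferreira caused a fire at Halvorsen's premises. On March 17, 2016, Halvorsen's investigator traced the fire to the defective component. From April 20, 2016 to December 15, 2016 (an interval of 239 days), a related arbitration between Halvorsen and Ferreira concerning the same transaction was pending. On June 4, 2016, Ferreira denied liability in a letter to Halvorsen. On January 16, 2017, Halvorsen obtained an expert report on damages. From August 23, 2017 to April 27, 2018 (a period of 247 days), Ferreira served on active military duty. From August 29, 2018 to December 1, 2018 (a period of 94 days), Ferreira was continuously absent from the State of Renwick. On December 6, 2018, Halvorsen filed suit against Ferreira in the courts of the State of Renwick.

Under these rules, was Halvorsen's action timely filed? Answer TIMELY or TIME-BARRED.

TIMELY

Taking the later of the act (December 16, 2015) and discovery (March 17, 2016), the claim accrued on March 17, 2016.
2 years from March 17, 2016 is March 17, 2018.
Because the defendant's active military service ran from August 23, 2017 to April 27, 2018, the deadline is extended by 247 days to November 19, 2018.
The defendant's absence from the jurisdiction from August 29, 2018 to December 1, 2018 tolled the period for 94 days, extending the deadline to February 21, 2019.
Although a pending arbitration ran from April 20, 2016 to December 15, 2016, the stated rules do not make that a tolling event, so it is disregarded.
Nothing else in the chronology tolls or restarts the period.
The December 6, 2018 filing precedes the February 21, 2019 deadline; the claim is timely.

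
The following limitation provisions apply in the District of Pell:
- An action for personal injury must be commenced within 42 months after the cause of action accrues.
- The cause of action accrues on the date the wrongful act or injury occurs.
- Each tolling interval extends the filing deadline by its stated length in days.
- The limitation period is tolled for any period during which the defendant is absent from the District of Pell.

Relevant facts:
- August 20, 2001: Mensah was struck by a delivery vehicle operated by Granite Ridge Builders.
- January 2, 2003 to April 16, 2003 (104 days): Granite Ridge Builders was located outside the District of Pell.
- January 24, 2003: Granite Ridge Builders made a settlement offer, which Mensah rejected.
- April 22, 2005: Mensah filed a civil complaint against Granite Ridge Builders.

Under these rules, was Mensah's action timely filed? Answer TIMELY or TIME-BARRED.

The limitation period began to run on August 20, 2001.
42 months from August 20, 2001 is February 20, 2005.
The defendant's absence from the jurisdiction from January 2, 2003 to April 16, 2003 tolled the period for 104 days, extending the deadline to June 4, 2005.
Nothing else in the chronology tolls or restarts the period.
The April 22, 2005 filing precedes the June 4, 2005 deadline; the claim is timely.

TIMELY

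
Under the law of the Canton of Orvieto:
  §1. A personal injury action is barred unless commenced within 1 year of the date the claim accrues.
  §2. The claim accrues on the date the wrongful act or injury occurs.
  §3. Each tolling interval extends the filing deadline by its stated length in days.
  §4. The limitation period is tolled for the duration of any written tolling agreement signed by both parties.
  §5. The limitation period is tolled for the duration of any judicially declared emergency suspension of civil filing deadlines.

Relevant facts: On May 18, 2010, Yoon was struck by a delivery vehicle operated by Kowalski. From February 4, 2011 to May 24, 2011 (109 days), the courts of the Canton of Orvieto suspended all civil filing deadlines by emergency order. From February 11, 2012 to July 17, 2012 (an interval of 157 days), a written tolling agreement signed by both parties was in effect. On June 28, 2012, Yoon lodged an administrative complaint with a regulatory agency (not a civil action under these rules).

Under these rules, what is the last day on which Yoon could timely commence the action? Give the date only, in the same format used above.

September 4, 2011

The claim accrued on May 18, 2010, the date of the act.
Adding the 1 year base period to May 18, 2010 gives a deadline of May 18, 2011, before any tolling.
The emergency suspension of filing deadlines from February 4, 2011 to May 24, 2011 tolled the period for 109 days, extending the deadline to September 4, 2011.
The written tolling agreement starting February 11, 2012 came too late — the period had run on September 4, 2011 — and so does not extend the deadline.
Nothing else in the chronology tolls or restarts the period.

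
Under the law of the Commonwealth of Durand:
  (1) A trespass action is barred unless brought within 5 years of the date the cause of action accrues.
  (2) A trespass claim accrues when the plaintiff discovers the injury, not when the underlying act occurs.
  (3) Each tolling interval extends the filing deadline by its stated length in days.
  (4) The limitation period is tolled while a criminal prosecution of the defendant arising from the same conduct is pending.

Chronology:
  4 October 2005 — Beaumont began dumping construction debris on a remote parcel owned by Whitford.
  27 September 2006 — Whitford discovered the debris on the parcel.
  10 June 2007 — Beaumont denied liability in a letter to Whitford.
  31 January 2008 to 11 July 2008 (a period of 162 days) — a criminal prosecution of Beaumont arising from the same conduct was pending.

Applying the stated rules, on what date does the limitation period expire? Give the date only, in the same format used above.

7 March 2012

Accrual is tied to discovery, so the period began on 27 September 2006 rather than on 4 October 2005 when the act occurred.
5 years from 27 September 2006 is 27 September 2011.
The period was tolled for 162 days by the pending criminal prosecution (31 January 2008 to 11 July 2008), pushing the deadline to 7 March 2012.
The other events in the timeline have no effect on the limitation period under the stated rules.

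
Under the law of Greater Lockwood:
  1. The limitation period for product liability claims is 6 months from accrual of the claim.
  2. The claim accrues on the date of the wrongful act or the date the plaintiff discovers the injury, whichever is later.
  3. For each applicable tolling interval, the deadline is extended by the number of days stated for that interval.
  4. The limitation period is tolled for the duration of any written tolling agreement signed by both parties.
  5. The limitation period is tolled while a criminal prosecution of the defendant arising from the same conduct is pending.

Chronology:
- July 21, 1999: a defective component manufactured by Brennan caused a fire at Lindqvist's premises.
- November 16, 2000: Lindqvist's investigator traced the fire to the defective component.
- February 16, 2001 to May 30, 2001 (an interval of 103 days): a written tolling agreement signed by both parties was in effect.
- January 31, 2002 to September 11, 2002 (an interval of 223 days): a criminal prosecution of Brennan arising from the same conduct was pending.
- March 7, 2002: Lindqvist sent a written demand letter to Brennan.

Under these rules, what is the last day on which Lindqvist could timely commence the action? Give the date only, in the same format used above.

August 27, 2001

The claim accrued on November 16, 2000 — the later of the July 21, 1999 act and the November 16, 2000 discovery.
The untolled deadline — 6 months after November 16, 2000 — is May 16, 2001.
The period was tolled for 103 days by the written tolling agreement (February 16, 2001 to May 30, 2001), pushing the deadline to August 27, 2001.
The pending criminal prosecution starting January 31, 2002 came too late — the period had run on August 27, 2001 — and so does not extend the deadline.
The other events in the timeline have no effect on the limitation period under the stated rules.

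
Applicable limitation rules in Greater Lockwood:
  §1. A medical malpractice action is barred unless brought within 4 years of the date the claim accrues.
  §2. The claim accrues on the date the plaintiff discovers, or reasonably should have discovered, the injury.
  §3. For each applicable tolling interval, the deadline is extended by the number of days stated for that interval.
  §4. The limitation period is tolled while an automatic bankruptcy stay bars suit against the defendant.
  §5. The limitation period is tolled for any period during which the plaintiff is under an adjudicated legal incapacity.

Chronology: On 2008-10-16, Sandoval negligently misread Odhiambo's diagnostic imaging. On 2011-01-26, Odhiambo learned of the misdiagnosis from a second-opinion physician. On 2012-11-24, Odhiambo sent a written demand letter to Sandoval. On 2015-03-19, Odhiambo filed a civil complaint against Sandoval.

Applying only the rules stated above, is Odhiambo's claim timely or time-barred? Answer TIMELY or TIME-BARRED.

TIME-BARRED

The claim did not accrue until Odhiambo discovered the injury on 2011-01-26; the 2008-10-16 act date does not start the clock under the stated rule.
4 years from 2011-01-26 is 2015-01-26.
Nothing else in the chronology tolls or restarts the period.
Odhiambo filed on 2015-03-19, after the 2015-01-26 deadline, so the action is time-barred.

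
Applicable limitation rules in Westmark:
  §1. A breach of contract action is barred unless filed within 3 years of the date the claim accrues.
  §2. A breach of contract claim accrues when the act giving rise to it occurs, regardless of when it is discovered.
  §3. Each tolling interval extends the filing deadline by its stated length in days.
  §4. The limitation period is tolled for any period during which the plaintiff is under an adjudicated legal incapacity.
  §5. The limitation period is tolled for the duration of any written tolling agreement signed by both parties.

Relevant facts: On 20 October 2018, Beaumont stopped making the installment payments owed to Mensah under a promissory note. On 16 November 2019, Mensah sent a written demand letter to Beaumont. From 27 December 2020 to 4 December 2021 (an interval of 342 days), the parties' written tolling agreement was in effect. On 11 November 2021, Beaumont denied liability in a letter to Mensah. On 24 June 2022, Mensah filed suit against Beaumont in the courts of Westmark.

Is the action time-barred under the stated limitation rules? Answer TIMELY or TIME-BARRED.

TIMELY

The limitation period began to run on 20 October 2018.
Adding the 3 years base period to 20 October 2018 gives a deadline of 20 October 2021, before any tolling.
The written tolling agreement from 27 December 2020 to 4 December 2021 tolled the period for 342 days, extending the deadline to 27 September 2022.
None of the other events listed affects the running of the period under the stated rules.
The 24 June 2022 filing precedes the 27 September 2022 deadline; the claim is timely.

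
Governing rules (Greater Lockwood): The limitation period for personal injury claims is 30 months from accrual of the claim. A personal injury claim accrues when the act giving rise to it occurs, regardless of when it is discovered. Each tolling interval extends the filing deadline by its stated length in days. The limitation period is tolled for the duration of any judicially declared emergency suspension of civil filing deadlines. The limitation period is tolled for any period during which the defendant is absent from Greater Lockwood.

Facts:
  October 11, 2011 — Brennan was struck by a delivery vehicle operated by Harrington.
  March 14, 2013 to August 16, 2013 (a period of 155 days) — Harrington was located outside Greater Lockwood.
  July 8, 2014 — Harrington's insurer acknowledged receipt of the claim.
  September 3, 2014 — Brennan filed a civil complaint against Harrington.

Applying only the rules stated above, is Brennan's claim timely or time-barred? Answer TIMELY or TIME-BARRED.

TIMELY

The claim accrued on October 11, 2011, the date of the act.
30 months from October 11, 2011 is April 11, 2014.
Because the defendant's absence from the jurisdiction ran from March 14, 2013 to August 16, 2013, the deadline is extended by 155 days to September 13, 2014.
Nothing else in the chronology tolls or restarts the period.
The September 3, 2014 filing precedes the September 13, 2014 deadline; the claim is timely.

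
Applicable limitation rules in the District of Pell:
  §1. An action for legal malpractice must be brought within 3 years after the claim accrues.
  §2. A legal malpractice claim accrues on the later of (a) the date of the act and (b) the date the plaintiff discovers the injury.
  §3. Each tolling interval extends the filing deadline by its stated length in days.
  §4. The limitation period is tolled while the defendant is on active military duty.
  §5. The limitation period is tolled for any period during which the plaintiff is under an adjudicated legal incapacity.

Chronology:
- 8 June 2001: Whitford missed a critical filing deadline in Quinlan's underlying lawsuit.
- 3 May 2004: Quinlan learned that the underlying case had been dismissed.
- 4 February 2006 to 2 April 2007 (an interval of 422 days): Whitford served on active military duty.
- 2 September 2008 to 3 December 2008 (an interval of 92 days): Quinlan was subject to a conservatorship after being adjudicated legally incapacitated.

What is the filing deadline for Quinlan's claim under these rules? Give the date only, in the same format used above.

Because discovery on 3 May 2004 post-dates the 8 June 2001 act, accrual under the later-of rule falls on 3 May 2004.
3 years from 3 May 2004 is 3 May 2007.
Because the defendant's active military service ran from 4 February 2006 to 2 April 2007, the deadline is extended by 422 days to 28 June 2008.
The plaintiff's legal incapacity starting 2 September 2008 came too late — the period had run on 28 June 2008 — and so does not extend the deadline.

28 June 2008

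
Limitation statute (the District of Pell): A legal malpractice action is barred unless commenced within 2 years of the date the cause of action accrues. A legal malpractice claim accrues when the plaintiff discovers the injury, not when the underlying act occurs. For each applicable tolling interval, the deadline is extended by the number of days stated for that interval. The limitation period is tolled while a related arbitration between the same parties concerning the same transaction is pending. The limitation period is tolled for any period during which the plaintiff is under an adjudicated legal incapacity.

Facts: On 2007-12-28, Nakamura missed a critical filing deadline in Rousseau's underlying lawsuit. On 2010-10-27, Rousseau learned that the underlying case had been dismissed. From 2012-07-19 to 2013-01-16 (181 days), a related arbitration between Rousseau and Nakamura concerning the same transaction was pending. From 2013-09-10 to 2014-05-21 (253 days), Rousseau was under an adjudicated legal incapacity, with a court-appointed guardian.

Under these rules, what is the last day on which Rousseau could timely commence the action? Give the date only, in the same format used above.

2013-04-26

Accrual is tied to discovery, so the period began on 2010-10-27 rather than on 2007-12-28 when the act occurred.
The untolled deadline — 2 years after 2010-10-27 — is 2012-10-27.
The pending related arbitration from 2012-07-19 to 2013-01-16 tolled the period for 181 days, extending the deadline to 2013-04-26.
By the time the plaintiff's legal incapacity began on 2013-09-10, the limitation period had already expired on 2013-04-26; that interval cannot revive it.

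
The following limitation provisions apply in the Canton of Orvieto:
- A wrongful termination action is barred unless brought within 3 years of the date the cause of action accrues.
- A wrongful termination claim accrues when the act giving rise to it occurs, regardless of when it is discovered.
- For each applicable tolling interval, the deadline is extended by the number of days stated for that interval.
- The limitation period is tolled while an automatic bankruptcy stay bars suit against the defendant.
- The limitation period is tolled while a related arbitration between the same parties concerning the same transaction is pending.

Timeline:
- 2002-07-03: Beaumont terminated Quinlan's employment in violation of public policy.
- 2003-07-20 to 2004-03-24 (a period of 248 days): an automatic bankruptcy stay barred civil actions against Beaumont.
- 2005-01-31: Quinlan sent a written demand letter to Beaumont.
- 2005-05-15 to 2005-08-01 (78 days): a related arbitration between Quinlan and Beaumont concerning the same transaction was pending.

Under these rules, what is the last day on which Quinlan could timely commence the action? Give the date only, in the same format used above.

2006-05-25

The claim accrued on 2002-07-03, when the wrongful act occurred.
Adding the 3 years base period to 2002-07-03 gives a deadline of 2005-07-03, before any tolling.
The period was tolled for 248 days by the automatic bankruptcy stay (2003-07-20 to 2004-03-24), pushing the deadline to 2006-03-08.
The pending related arbitration from 2005-05-15 to 2005-08-01 tolled the period for 78 days, extending the deadline to 2006-05-25.
None of the other events listed affects the running of the period under the stated rules.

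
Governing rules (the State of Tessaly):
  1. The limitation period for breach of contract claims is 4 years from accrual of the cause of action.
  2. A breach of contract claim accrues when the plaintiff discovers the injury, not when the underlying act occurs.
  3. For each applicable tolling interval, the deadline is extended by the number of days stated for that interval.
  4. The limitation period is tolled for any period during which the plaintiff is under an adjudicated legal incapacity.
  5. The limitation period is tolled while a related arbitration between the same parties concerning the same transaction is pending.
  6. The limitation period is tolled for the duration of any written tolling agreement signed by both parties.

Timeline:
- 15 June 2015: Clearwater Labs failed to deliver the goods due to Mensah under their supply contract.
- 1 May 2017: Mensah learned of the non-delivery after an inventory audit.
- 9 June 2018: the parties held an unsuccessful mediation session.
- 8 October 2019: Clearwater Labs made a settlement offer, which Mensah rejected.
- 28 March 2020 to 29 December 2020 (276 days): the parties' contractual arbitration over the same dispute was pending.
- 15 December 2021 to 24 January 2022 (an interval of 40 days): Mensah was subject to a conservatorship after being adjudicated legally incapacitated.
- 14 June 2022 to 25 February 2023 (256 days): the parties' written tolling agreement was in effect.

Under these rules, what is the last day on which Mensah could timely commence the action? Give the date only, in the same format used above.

13 March 2022

Under the discovery rule, the claim accrued on 1 May 2017, when Mensah discovered the injury — not on the 15 June 2015 date of the underlying act.
4 years from 1 May 2017 is 1 May 2021.
Because the pending related arbitration ran from 28 March 2020 to 29 December 2020, the deadline is extended by 276 days to 1 February 2022.
The period was tolled for 40 days by the plaintiff's legal incapacity (15 December 2021 to 24 January 2022), pushing the deadline to 13 March 2022.
The written tolling agreement starting 14 June 2022 came too late — the period had run on 13 March 2022 — and so does not extend the deadline.
The other events in the timeline have no effect on the limitation period under the stated rules.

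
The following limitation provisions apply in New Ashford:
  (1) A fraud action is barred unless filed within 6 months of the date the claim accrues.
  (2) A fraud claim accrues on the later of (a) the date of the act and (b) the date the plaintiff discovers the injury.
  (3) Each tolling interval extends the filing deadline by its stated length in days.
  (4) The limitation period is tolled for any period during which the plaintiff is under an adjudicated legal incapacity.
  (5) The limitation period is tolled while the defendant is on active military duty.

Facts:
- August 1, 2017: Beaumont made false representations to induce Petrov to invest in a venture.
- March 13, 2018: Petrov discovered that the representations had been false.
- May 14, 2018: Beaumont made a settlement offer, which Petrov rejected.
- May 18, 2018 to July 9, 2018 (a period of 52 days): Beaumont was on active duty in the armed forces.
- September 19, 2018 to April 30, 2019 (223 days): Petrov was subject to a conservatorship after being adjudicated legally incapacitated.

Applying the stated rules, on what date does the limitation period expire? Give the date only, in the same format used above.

June 15, 2019

Taking the later of the act (August 1, 2017) and discovery (March 13, 2018), the claim accrued on March 13, 2018.
The untolled deadline — 6 months after March 13, 2018 — is September 13, 2018.
The period was tolled for 52 days by the defendant's active military service (May 18, 2018 to July 9, 2018), pushing the deadline to November 4, 2018.
The plaintiff's legal incapacity from September 19, 2018 to April 30, 2019 tolled the period for 223 days, extending the deadline to June 15, 2019.
None of the other events listed affects the running of the period under the stated rules.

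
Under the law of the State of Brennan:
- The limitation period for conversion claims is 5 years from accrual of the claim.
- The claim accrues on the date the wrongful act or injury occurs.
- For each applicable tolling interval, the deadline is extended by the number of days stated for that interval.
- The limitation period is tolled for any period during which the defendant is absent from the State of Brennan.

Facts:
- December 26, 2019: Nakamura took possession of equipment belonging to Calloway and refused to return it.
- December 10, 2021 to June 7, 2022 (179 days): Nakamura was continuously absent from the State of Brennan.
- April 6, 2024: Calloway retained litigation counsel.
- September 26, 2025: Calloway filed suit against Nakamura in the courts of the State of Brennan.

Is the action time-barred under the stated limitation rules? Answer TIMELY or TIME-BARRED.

TIME-BARRED

The claim accrued on December 26, 2019, the date of the act.
5 years from December 26, 2019 is December 26, 2024.
The defendant's absence from the jurisdiction from December 10, 2021 to June 7, 2022 tolled the period for 179 days, extending the deadline to June 23, 2025.
The other events in the timeline have no effect on the limitation period under the stated rules.
Calloway filed on September 26, 2025, after the June 23, 2025 deadline, so the action is time-barred.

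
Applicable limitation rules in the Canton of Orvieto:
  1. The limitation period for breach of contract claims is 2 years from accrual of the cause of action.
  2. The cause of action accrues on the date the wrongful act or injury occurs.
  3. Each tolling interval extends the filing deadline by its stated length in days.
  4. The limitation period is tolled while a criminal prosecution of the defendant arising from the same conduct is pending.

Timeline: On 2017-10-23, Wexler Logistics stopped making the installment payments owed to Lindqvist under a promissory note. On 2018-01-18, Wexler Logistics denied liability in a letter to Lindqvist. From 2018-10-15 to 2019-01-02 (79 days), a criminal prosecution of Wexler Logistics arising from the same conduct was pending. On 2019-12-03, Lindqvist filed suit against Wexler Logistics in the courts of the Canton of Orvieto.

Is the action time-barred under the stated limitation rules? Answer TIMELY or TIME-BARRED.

TIMELY

The cause of action accrued on 2017-10-23, the date of the act.
The untolled deadline — 2 years after 2017-10-23 — is 2019-10-23.
The period was tolled for 79 days by the pending criminal prosecution (2018-10-15 to 2019-01-02), pushing the deadline to 2020-01-10.
Nothing else in the chronology tolls or restarts the period.
Filing on 2019-12-03 beat the 2020-01-10 deadline — the action is timely.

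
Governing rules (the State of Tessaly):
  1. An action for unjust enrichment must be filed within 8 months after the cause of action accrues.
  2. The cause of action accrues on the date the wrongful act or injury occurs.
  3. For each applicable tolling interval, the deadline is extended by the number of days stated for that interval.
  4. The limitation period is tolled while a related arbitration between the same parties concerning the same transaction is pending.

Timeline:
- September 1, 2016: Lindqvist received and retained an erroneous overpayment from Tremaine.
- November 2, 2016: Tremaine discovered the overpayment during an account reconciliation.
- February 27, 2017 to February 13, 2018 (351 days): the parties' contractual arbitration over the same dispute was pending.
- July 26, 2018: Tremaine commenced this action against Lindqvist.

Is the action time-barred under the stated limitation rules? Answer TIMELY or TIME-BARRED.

Because the rule ties accrual to occurrence, the claim accrued on September 1, 2016, not on the November 2, 2016 discovery date.
8 months from September 1, 2016 is May 1, 2017.
The pending related arbitration from February 27, 2017 to February 13, 2018 tolled the period for 351 days, extending the deadline to April 17, 2018.
Tremaine filed on July 26, 2018, after the April 17, 2018 deadline, so the action is time-barred.

TIME-BARRED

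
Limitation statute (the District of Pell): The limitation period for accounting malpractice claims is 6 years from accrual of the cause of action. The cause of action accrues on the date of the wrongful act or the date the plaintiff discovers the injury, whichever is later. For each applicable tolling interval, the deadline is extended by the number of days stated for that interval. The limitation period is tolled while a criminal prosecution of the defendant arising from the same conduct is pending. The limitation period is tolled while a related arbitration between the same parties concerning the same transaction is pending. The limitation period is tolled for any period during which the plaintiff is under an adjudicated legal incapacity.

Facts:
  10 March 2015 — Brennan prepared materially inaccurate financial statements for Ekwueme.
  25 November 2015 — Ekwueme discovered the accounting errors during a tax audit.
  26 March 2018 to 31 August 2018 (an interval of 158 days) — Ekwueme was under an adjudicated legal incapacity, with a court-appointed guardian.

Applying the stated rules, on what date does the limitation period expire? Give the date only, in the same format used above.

Because discovery on 25 November 2015 post-dates the 10 March 2015 act, accrual under the later-of rule falls on 25 November 2015.
Adding the 6 years base period to 25 November 2015 gives a deadline of 25 November 2021, before any tolling.
The plaintiff's legal incapacity from 26 March 2018 to 31 August 2018 tolled the period for 158 days, extending the deadline to 2 May 2022.

2 May 2022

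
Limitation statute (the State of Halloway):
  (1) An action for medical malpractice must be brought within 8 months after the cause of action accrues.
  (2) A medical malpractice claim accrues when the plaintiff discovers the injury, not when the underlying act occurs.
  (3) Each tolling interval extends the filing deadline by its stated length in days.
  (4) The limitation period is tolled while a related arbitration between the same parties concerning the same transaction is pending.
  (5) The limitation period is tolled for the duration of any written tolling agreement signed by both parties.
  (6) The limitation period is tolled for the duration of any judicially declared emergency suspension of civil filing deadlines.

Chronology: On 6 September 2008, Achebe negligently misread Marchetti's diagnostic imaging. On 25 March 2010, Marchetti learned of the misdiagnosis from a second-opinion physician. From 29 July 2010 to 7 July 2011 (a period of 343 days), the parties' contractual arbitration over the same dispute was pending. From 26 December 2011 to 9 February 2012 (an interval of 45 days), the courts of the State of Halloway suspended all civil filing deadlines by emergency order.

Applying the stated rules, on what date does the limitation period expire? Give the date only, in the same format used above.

3 November 2011

The claim did not accrue until Marchetti discovered the injury on 25 March 2010; the 6 September 2008 act date does not start the clock under the stated rule.
The untolled deadline — 8 months after 25 March 2010 — is 25 November 2010.
The pending related arbitration from 29 July 2010 to 7 July 2011 tolled the period for 343 days, extending the deadline to 3 November 2011.
By the time the emergency suspension of filing deadlines began on 26 December 2011, the limitation period had already expired on 3 November 2011; that interval cannot revive it.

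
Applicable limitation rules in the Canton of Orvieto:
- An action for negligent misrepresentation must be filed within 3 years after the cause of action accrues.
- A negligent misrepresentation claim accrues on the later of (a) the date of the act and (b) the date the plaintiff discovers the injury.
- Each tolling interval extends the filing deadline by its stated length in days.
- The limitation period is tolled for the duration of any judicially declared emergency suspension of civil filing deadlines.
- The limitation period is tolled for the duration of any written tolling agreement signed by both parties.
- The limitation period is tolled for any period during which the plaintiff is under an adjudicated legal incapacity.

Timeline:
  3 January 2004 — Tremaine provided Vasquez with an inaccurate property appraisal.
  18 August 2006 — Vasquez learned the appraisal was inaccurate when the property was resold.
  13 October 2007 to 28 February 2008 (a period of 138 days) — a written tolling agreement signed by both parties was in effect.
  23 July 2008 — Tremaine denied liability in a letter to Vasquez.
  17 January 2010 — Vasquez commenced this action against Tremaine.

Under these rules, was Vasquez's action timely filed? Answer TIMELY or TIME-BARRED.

TIME-BARRED

The claim accrued on 18 August 2006 — the later of the 3 January 2004 act and the 18 August 2006 discovery.
The untolled deadline — 3 years after 18 August 2006 — is 18 August 2009.
Because the written tolling agreement ran from 13 October 2007 to 28 February 2008, the deadline is extended by 138 days to 3 January 2010.
None of the other events listed affects the running of the period under the stated rules.
The 17 January 2010 filing falls after the 3 January 2010 deadline; the claim is time-barred.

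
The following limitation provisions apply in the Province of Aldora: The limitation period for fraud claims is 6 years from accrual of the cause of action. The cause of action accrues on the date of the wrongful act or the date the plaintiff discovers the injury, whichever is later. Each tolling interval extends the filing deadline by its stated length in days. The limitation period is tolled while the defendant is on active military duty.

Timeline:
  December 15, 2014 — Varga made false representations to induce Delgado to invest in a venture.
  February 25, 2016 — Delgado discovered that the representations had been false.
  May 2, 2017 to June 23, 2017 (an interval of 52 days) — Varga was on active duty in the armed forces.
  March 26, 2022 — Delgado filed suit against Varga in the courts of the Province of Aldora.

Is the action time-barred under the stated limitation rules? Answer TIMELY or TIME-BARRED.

TIMELY

The claim accrued on February 25, 2016 — the later of the December 15, 2014 act and the February 25, 2016 discovery.
The untolled deadline — 6 years after February 25, 2016 — is February 25, 2022.
The defendant's active military service from May 2, 2017 to June 23, 2017 tolled the period for 52 days, extending the deadline to April 18, 2022.
The March 26, 2022 filing precedes the April 18, 2022 deadline; the claim is timely.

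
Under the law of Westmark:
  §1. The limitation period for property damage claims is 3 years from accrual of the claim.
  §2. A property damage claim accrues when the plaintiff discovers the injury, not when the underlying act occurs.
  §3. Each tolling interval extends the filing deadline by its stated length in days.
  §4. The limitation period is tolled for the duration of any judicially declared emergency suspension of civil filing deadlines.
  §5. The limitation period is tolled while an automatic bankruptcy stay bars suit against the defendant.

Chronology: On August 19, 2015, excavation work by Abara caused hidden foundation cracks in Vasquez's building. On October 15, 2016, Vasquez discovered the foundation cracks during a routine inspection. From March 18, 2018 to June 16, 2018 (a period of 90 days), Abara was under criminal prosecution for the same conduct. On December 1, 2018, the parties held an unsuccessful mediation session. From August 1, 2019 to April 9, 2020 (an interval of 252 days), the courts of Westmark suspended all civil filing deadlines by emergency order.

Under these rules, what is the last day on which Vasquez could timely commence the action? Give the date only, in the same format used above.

June 23, 2020

Accrual is tied to discovery, so the period began on October 15, 2016 rather than on August 19, 2015 when the act occurred.
Adding the 3 years base period to October 15, 2016 gives a deadline of October 15, 2019, before any tolling.
Because the emergency suspension of filing deadlines ran from August 1, 2019 to April 9, 2020, the deadline is extended by 252 days to June 23, 2020.
Although a criminal prosecution ran from March 18, 2018 to June 16, 2018, the stated rules do not make that a tolling event, so it is disregarded.
Nothing else in the chronology tolls or restarts the period.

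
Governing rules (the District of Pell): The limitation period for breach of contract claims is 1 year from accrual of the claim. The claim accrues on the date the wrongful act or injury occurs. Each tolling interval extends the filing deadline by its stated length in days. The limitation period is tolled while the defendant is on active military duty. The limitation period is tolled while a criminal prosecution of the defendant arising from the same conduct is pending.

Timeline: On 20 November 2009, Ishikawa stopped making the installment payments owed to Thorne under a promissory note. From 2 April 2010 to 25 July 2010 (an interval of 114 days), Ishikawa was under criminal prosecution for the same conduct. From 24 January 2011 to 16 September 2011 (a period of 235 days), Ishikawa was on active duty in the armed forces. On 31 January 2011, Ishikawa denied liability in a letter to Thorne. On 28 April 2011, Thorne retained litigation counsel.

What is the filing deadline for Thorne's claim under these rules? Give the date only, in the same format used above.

4 November 2011

The limitation period began to run on 20 November 2009.
1 year from 20 November 2009 is 20 November 2010.
The period was tolled for 114 days by the pending criminal prosecution (2 April 2010 to 25 July 2010), pushing the deadline to 14 March 2011.
The defendant's active military service from 24 January 2011 to 16 September 2011 tolled the period for 235 days, extending the deadline to 4 November 2011.
None of the other events listed affects the running of the period under the stated rules.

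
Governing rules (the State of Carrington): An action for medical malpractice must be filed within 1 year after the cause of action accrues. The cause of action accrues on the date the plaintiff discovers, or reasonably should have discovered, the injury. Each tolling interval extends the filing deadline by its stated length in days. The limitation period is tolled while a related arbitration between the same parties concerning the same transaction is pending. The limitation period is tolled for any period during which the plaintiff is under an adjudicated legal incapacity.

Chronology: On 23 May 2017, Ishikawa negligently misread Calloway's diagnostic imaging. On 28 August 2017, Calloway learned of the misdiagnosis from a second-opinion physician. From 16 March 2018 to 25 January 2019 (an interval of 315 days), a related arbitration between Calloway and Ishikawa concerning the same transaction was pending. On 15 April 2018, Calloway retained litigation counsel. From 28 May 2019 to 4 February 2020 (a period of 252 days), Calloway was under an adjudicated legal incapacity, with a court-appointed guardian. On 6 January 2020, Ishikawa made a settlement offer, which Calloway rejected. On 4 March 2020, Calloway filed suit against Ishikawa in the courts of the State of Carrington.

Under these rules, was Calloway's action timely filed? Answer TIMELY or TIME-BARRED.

Accrual is tied to discovery, so the period began on 28 August 2017 rather than on 23 May 2017 when the act occurred.
Adding the 1 year base period to 28 August 2017 gives a deadline of 28 August 2018, before any tolling.
The period was tolled for 315 days by the pending related arbitration (16 March 2018 to 25 January 2019), pushing the deadline to 9 July 2019.
Because the plaintiff's legal incapacity ran from 28 May 2019 to 4 February 2020, the deadline is extended by 252 days to 17 March 2020.
The other events in the timeline have no effect on the limitation period under the stated rules.
Filing on 4 March 2020 beat the 17 March 2020 deadline — the action is timely.

TIMELY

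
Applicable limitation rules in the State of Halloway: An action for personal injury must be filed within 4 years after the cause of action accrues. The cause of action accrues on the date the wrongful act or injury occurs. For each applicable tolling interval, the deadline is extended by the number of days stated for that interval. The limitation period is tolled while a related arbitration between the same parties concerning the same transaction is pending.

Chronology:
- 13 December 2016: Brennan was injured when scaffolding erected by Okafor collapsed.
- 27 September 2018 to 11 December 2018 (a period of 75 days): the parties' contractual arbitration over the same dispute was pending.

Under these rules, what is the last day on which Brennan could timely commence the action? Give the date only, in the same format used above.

The cause of action accrued on 13 December 2016, the date of the act.
The untolled deadline — 4 years after 13 December 2016 — is 13 December 2020.
Because the pending related arbitration ran from 27 September 2018 to 11 December 2018, the deadline is extended by 75 days to 26 February 2021.

26 February 2021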